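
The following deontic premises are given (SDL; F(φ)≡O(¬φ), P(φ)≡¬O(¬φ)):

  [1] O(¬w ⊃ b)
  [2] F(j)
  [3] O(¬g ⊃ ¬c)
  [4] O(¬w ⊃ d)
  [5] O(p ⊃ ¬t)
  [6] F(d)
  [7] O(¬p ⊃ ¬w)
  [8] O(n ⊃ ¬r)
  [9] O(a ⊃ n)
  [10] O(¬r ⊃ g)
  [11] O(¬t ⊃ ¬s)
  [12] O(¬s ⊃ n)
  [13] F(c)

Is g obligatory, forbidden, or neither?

Obligatory

F(d) at premise 6 means O(¬d).
Premise 4 is O(¬w ⊃ d); contrapositively O(¬d ⊃ w). Since O(¬d) holds, K gives O(w).
Premise 7, O(¬p ⊃ ¬w), contraposes to O(w ⊃ p); with O(w) we get O(p).
With premise 5, O(p ⊃ ¬t), the K-axiom yields O(¬t).
With premise 11, O(¬t ⊃ ¬s), the K-axiom yields O(¬s).
With premise 12, O(¬s ⊃ n), the K-axiom yields O(n).
Applying K to premise 8 (O(n ⊃ ¬r)) and O(n) yields O(¬r).
With premise 10, O(¬r ⊃ g), the K-axiom yields O(g).
Premises 1, 2, 3, 9, 13 do not contribute to this derivation.
Hence g is obligatory.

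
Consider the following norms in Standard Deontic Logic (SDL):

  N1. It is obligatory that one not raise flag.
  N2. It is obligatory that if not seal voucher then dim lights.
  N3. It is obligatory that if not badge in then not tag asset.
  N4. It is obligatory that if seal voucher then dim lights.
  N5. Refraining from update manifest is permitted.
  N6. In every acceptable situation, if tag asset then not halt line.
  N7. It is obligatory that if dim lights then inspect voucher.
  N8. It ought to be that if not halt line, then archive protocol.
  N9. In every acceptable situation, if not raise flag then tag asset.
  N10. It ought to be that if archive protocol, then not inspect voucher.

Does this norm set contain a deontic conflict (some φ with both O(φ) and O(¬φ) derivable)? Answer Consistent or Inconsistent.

Premises 4 and 2 cover both cases: O(seal_voucher → dim_lights) and O(¬seal_voucher → dim_lights). Since seal_voucher ∨ ¬seal_voucher is a tautology, O(dim_lights) follows.
Applying K to premise 7 (O(dim_lights → inspect_voucher)) and O(dim_lights) yields O(inspect_voucher).
Premise 10 is O(archive_protocol → ¬inspect_voucher); contrapositively O(inspect_voucher → ¬archive_protocol). Since O(inspect_voucher) holds, K gives O(¬archive_protocol).
Premise 8 is O(¬halt_line → archive_protocol); contrapositively O(¬archive_protocol → halt_line). Since O(¬archive_protocol) holds, K gives O(halt_line).
Premise 6, O(tag_asset → ¬halt_line), contraposes to O(halt_line → ¬tag_asset); with O(halt_line) we get O(¬tag_asset).
Premise 9 is O(¬raise_flag → tag_asset); contrapositively O(¬tag_asset → raise_flag). Since O(¬tag_asset) holds, K gives O(raise_flag).
But premise 1 directly asserts O(¬raise_flag).
We now have both O(raise_flag) and O(¬raise_flag) — raise_flag is simultaneously obligatory and forbidden, violating the D-axiom.

Inconsistent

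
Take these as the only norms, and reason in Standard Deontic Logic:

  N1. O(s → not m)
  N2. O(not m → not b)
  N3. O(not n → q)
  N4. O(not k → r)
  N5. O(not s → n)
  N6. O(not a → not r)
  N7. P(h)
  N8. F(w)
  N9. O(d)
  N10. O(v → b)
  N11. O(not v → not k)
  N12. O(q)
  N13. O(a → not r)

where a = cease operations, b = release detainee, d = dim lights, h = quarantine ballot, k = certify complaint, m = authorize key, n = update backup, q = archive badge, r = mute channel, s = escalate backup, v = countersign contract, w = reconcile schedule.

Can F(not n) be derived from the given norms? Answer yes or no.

Premises 6 and 13 cover both cases: O(not a → not r) and O(a → not r). Since not a ∨ a is a tautology, O(not r) follows.
Premise 4, O(not k → r), contraposes to O(not r → k); with O(not r) we get O(k).
The contrapositive of premise 11 (O(not v → not k)) is O(k → v), and O(k) is already established, so O(v).
Premise 10 is O(v → b); since O(v), deontic closure gives O(b).
Premise 2 is O(not m → not b); contrapositively O(b → m). Since O(b) holds, K gives O(m).
Premise 1 is O(s → not m); contrapositively O(m → not s). Since O(m) holds, K gives O(not s).
From O(not s) and premise 5, O(not s → n), we obtain O(n).
Premises 3, 7, 8, 9, 12 do not contribute to this derivation.
So O(n) holds, i.e. F(not n). The claim follows.

Yes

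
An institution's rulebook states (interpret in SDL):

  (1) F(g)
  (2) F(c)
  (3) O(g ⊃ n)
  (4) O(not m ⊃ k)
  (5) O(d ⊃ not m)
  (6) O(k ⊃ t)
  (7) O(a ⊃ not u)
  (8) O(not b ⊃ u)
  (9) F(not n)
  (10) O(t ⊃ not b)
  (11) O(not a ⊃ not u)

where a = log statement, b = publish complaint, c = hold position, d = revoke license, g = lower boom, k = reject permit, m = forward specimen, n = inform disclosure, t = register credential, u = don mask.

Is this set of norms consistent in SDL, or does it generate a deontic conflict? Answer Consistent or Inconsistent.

Consistent

Premise 3 is O(g ⊃ n); even if O(n) held, inferring O(g) would be affirming the consequent — invalid.
So O(g) is not derivable, and the apparent clash with O(not g) does not arise.
A world satisfying every obligation exists (e.g. a=false, b=true, c=false, d=false, g=false, k=false, m=true, n=true, t=false, u=false); no atom is both obligatory and forbidden, so the set is consistent.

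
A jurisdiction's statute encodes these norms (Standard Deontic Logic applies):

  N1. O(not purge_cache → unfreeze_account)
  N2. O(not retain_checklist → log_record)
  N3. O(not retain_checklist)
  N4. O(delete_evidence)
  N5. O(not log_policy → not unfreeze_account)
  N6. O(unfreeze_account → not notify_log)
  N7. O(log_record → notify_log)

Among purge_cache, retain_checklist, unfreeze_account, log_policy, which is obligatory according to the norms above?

Premise 3 gives O(not retain_checklist).
From O(not retain_checklist) and premise 2, O(not retain_checklist → log_record), we obtain O(log_record).
From O(log_record) and premise 7, O(log_record → notify_log), we obtain O(notify_log).
Premise 6, O(unfreeze_account → not notify_log), contraposes to O(notify_log → not unfreeze_account); with O(notify_log) we get O(not unfreeze_account).
Premise 1, O(not purge_cache → unfreeze_account), contraposes to O(not unfreeze_account → purge_cache); with O(not unfreeze_account) we get O(purge_cache).
So O(purge_cache) holds — purge_cache is obligatory. None of the other listed options is made obligatory by any chain of premises.

purge_cache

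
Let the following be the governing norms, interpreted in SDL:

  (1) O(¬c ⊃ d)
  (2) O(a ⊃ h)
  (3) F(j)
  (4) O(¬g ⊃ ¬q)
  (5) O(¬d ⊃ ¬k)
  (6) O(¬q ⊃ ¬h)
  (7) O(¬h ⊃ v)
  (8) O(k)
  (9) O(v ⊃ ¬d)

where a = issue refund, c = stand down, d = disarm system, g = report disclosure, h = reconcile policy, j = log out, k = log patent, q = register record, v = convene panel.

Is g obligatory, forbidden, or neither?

Premise 8 gives O(k).
The contrapositive of premise 5 (O(¬d ⊃ ¬k)) is O(k ⊃ d), and O(k) is already established, so O(d).
Premise 9, O(v ⊃ ¬d), contraposes to O(d ⊃ ¬v); with O(d) we get O(¬v).
Premise 7 is O(¬h ⊃ v); contrapositively O(¬v ⊃ h). Since O(¬v) holds, K gives O(h).
The contrapositive of premise 6 (O(¬q ⊃ ¬h)) is O(h ⊃ q), and O(h) is already established, so O(q).
Premise 4, O(¬g ⊃ ¬q), contraposes to O(q ⊃ g); with O(q) we get O(g).
Premises 1, 2, 3 do not contribute to this derivation.
Hence g is obligatory.

Obligatory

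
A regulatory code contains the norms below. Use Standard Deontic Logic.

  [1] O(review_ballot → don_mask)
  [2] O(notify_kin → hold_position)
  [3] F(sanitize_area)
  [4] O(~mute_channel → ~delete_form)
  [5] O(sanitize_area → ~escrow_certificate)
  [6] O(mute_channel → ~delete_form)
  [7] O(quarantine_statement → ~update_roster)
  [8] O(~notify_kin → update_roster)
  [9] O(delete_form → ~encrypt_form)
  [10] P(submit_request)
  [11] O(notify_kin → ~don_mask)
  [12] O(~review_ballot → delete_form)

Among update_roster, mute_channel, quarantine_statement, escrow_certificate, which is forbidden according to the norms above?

quarantine_statement

Premises 4 and 6 are O(~mute_channel → ~delete_form) and O(mute_channel → ~delete_form); every ideal world satisfies ~mute_channel or mute_channel, so in either case ~delete_form holds — hence O(~delete_form).
The contrapositive of premise 12 (O(~review_ballot → delete_form)) is O(~delete_form → review_ballot), and O(~delete_form) is already established, so O(review_ballot).
Premise 1 is O(review_ballot → don_mask); since O(review_ballot), deontic closure gives O(don_mask).
Premise 11 is O(notify_kin → ~don_mask); contrapositively O(don_mask → ~notify_kin). Since O(don_mask) holds, K gives O(~notify_kin).
Applying K to premise 8 (O(~notify_kin → update_roster)) and O(~notify_kin) yields O(update_roster).
The contrapositive of premise 7 (O(quarantine_statement → ~update_roster)) is O(update_roster → ~quarantine_statement), and O(update_roster) is already established, so O(~quarantine_statement).
So O(~quarantine_statement) holds, i.e. quarantine_statement is forbidden. None of the other listed options is forbidden under the premises.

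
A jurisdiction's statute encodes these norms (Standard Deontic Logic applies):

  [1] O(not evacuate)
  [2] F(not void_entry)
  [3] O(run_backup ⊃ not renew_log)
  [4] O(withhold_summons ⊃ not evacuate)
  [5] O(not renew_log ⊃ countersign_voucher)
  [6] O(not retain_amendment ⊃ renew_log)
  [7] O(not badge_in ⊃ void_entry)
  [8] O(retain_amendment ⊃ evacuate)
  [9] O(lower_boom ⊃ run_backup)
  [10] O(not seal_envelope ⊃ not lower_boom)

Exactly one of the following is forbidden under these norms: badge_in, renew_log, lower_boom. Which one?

lower_boom

From premise 1 we have O(not evacuate).
The contrapositive of premise 8 (O(retain_amendment ⊃ evacuate)) is O(not evacuate ⊃ not retain_amendment), and O(not evacuate) is already established, so O(not retain_amendment).
Premise 6 is O(not retain_amendment ⊃ renew_log); since O(not retain_amendment), deontic closure gives O(renew_log).
Premise 3, O(run_backup ⊃ not renew_log), contraposes to O(renew_log ⊃ not run_backup); with O(renew_log) we get O(not run_backup).
Premise 9 is O(lower_boom ⊃ run_backup); contrapositively O(not run_backup ⊃ not lower_boom). Since O(not run_backup) holds, K gives O(not lower_boom).
So O(not lower_boom) holds, i.e. lower_boom is forbidden. None of the other listed options is forbidden under the premises.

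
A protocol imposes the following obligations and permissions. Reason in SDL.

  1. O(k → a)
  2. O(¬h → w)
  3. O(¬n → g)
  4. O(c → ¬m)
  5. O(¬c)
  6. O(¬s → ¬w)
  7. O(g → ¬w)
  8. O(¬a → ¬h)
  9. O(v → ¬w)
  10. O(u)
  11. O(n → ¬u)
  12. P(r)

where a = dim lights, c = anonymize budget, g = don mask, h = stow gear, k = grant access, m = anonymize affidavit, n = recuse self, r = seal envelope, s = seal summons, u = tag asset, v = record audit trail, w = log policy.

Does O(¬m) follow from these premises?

Premise 4 is O(c → ¬m), but O(c) is not derivable from the premises, so it does not yield O(¬m).
No other premise forces O(¬m). An ideal world satisfying every premise can still have ¬m false, so O(¬m) is not derivable.

No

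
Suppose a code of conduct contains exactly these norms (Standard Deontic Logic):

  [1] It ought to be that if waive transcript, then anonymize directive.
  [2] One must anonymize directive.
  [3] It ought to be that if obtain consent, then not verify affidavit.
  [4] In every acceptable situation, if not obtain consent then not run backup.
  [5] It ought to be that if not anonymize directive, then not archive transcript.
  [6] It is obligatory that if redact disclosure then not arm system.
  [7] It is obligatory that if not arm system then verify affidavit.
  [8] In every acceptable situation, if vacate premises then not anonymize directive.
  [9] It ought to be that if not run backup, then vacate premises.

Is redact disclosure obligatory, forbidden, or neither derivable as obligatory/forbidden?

Forbidden

From premise 2 we have O(anonymize_directive).
The contrapositive of premise 8 (O(vacate_premises → ¬anonymize_directive)) is O(anonymize_directive → ¬vacate_premises), and O(anonymize_directive) is already established, so O(¬vacate_premises).
The contrapositive of premise 9 (O(¬run_backup → vacate_premises)) is O(¬vacate_premises → run_backup), and O(¬vacate_premises) is already established, so O(run_backup).
The contrapositive of premise 4 (O(¬obtain_consent → ¬run_backup)) is O(run_backup → obtain_consent), and O(run_backup) is already established, so O(obtain_consent).
With premise 3, O(obtain_consent → ¬verify_affidavit), the K-axiom yields O(¬verify_affidavit).
Premise 7 is O(¬arm_system → verify_affidavit); contrapositively O(¬verify_affidavit → arm_system). Since O(¬verify_affidavit) holds, K gives O(arm_system).
The contrapositive of premise 6 (O(redact_disclosure → ¬arm_system)) is O(arm_system → ¬redact_disclosure), and O(arm_system) is already established, so O(¬redact_disclosure).
Premises 1, 5 do not contribute to this derivation.
Thus O(¬redact_disclosure), which is F(redact_disclosure): redact_disclosure is forbidden.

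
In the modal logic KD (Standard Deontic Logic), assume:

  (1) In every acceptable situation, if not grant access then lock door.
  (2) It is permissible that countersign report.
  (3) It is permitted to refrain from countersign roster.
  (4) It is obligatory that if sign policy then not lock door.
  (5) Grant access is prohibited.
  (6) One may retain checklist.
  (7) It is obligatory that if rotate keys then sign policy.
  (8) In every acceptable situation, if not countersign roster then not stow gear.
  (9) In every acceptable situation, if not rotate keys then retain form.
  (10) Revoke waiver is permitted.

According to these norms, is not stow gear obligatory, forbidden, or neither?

Neither

Premise 8 is O(¬countersign_roster → ¬stow_gear), but O(¬countersign_roster) is not derivable from the premises (the permission P(¬countersign_roster) asserts only ¬O(countersign_roster), not O(¬countersign_roster)), so it does not yield O(¬stow_gear).
No premise or chain of K-axiom applications forces O(¬stow_gear), and none forces O(stow_gear). So ¬stow_gear is neither obligatory nor forbidden under these norms.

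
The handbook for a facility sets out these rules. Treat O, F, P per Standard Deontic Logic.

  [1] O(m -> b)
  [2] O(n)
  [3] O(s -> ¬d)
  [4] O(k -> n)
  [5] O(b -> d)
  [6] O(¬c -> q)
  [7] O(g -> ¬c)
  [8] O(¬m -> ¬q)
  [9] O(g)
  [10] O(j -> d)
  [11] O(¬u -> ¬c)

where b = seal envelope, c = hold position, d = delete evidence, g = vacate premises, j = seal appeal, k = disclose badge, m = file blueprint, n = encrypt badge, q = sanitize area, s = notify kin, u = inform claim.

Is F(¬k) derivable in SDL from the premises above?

Premise 4 is O(k -> n); even if O(n) held, inferring O(k) would be affirming the consequent — invalid.
No other premise forces O(k). An ideal world satisfying every premise can still have ¬k true, so F(¬k) is not derivable.

No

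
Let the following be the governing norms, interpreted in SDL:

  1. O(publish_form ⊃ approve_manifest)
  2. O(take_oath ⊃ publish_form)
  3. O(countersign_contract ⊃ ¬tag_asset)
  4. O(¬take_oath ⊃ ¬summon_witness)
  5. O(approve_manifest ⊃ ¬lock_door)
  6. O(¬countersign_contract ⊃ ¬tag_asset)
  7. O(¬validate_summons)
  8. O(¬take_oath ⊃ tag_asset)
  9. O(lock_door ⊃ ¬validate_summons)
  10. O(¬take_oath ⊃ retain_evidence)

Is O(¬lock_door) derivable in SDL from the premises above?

Premises 6 and 3 cover both cases: O(¬countersign_contract ⊃ ¬tag_asset) and O(countersign_contract ⊃ ¬tag_asset). Since ¬countersign_contract ∨ countersign_contract is a tautology, O(¬tag_asset) follows.
Premise 8 is O(¬take_oath ⊃ tag_asset); contrapositively O(¬tag_asset ⊃ take_oath). Since O(¬tag_asset) holds, K gives O(take_oath).
With premise 2, O(take_oath ⊃ publish_form), the K-axiom yields O(publish_form).
Premise 1 is O(publish_form ⊃ approve_manifest); since O(publish_form), deontic closure gives O(approve_manifest).
Applying K to premise 5 (O(approve_manifest ⊃ ¬lock_door)) and O(approve_manifest) yields O(¬lock_door).
Premises 4, 7, 9, 10 do not contribute to this derivation.
So O(¬lock_door) follows.

Yes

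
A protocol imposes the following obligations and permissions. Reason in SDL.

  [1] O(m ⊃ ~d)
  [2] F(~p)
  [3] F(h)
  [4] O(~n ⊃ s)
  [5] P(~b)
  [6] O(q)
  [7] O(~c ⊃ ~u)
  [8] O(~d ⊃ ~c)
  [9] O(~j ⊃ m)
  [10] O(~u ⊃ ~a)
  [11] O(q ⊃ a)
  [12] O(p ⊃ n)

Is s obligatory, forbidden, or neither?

Neither

Premise 4 is O(~n ⊃ s), but O(~n) is not derivable from the premises, so it does not yield O(s).
No premise or chain of K-axiom applications forces O(s), and none forces O(~s). So s is neither obligatory nor forbidden under these norms.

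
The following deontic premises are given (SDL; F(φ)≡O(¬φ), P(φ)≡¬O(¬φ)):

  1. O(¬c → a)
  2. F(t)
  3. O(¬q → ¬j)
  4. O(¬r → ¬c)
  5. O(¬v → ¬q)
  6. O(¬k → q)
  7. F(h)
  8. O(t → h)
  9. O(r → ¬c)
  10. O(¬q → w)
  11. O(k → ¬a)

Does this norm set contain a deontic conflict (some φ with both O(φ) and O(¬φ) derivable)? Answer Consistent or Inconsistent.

Consistent

Premise 8 is O(t → h), but O(t) is not derivable from the premises, so it does not yield O(h).
So O(h) is not derivable, and the apparent clash with O(¬h) does not arise.
A world satisfying every obligation exists (e.g. a=true, c=false, h=false, j=false, k=false, q=true, r=false, t=false, v=true, w=false); no atom is both obligatory and forbidden, so the set is consistent.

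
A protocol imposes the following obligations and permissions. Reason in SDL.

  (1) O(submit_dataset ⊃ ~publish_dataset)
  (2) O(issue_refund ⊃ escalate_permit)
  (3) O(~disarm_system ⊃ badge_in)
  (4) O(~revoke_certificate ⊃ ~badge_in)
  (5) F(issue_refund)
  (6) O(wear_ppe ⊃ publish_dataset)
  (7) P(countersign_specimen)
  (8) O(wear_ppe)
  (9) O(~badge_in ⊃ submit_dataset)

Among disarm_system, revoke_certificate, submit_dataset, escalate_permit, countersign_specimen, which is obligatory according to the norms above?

Premise 8 states O(wear_ppe) outright.
Premise 6 is O(wear_ppe ⊃ publish_dataset); since O(wear_ppe), deontic closure gives O(publish_dataset).
The contrapositive of premise 1 (O(submit_dataset ⊃ ~publish_dataset)) is O(publish_dataset ⊃ ~submit_dataset), and O(publish_dataset) is already established, so O(~submit_dataset).
Premise 9, O(~badge_in ⊃ submit_dataset), contraposes to O(~submit_dataset ⊃ badge_in); with O(~submit_dataset) we get O(badge_in).
The contrapositive of premise 4 (O(~revoke_certificate ⊃ ~badge_in)) is O(badge_in ⊃ revoke_certificate), and O(badge_in) is already established, so O(revoke_certificate).
So O(revoke_certificate) holds — revoke_certificate is obligatory. None of the other listed options is made obligatory by any chain of premises.

revoke_certificate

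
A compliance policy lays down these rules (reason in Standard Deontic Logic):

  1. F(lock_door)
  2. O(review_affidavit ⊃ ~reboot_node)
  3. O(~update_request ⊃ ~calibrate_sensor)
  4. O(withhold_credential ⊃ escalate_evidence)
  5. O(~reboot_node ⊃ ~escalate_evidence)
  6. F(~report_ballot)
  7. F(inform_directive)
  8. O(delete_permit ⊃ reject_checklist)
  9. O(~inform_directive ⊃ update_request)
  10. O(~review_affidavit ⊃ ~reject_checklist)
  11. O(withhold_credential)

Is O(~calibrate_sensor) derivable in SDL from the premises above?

No

Premise 3 is O(~update_request ⊃ ~calibrate_sensor), but O(~update_request) is not derivable from the premises, so it does not yield O(~calibrate_sensor).
No other premise forces O(~calibrate_sensor). An ideal world satisfying every premise can still have ~calibrate_sensor false, so O(~calibrate_sensor) is not derivable.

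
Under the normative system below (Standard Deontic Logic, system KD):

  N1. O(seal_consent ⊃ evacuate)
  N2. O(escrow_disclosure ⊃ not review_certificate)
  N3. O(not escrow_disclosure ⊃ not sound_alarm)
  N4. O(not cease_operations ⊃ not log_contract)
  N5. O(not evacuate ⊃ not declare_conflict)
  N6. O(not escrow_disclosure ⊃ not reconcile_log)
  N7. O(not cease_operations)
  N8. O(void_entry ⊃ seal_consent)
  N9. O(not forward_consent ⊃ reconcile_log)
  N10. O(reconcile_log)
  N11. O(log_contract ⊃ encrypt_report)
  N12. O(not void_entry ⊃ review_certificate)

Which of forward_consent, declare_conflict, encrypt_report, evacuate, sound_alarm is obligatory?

Premise 10 gives O(reconcile_log).
Premise 6, O(not escrow_disclosure ⊃ not reconcile_log), contraposes to O(reconcile_log ⊃ escrow_disclosure); with O(reconcile_log) we get O(escrow_disclosure).
With premise 2, O(escrow_disclosure ⊃ not review_certificate), the K-axiom yields O(not review_certificate).
Premise 12, O(not void_entry ⊃ review_certificate), contraposes to O(not review_certificate ⊃ void_entry); with O(not review_certificate) we get O(void_entry).
Premise 8 is O(void_entry ⊃ seal_consent); since O(void_entry), deontic closure gives O(seal_consent).
From O(seal_consent) and premise 1, O(seal_consent ⊃ evacuate), we obtain O(evacuate).
So O(evacuate) holds — evacuate is obligatory. None of the other listed options is made obligatory by any chain of premises.

evacuate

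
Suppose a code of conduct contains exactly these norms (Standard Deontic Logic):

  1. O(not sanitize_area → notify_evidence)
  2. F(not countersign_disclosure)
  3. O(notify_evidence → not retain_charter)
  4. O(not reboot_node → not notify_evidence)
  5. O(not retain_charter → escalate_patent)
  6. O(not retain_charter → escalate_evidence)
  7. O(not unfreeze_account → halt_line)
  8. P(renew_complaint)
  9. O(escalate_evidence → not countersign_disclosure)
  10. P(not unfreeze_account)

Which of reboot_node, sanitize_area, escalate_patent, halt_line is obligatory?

sanitize_area

Premise 2 is F(not countersign_disclosure), i.e. O(countersign_disclosure).
Premise 9, O(escalate_evidence → not countersign_disclosure), contraposes to O(countersign_disclosure → not escalate_evidence); with O(countersign_disclosure) we get O(not escalate_evidence).
The contrapositive of premise 6 (O(not retain_charter → escalate_evidence)) is O(not escalate_evidence → retain_charter), and O(not escalate_evidence) is already established, so O(retain_charter).
Premise 3 is O(notify_evidence → not retain_charter); contrapositively O(retain_charter → not notify_evidence). Since O(retain_charter) holds, K gives O(not notify_evidence).
The contrapositive of premise 1 (O(not sanitize_area → notify_evidence)) is O(not notify_evidence → sanitize_area), and O(not notify_evidence) is already established, so O(sanitize_area).
So O(sanitize_area) holds — sanitize_area is obligatory. None of the other listed options is made obligatory by any chain of premises.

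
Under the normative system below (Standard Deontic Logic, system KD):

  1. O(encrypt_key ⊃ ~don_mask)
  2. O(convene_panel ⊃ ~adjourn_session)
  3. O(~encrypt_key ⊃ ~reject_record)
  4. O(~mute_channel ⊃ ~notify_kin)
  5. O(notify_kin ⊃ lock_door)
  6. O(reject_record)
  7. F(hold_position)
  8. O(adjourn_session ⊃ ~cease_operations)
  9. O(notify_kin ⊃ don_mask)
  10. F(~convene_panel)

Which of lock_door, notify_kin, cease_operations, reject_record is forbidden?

notify_kin

Premise 6 states O(reject_record) outright.
The contrapositive of premise 3 (O(~encrypt_key ⊃ ~reject_record)) is O(reject_record ⊃ encrypt_key), and O(reject_record) is already established, so O(encrypt_key).
With premise 1, O(encrypt_key ⊃ ~don_mask), the K-axiom yields O(~don_mask).
Premise 9, O(notify_kin ⊃ don_mask), contraposes to O(~don_mask ⊃ ~notify_kin); with O(~don_mask) we get O(~notify_kin).
So O(~notify_kin) holds, i.e. notify_kin is forbidden. None of the other listed options is forbidden under the premises.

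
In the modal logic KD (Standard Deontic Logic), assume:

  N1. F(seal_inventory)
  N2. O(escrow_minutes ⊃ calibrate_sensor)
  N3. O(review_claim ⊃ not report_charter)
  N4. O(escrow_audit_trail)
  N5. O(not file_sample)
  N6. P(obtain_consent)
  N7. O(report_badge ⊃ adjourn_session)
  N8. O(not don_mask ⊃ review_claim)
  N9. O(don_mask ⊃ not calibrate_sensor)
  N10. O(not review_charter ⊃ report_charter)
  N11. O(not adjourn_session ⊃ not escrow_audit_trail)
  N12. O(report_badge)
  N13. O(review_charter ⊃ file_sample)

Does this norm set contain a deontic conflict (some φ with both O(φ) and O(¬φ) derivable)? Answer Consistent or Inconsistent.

Premise 11 is O(not adjourn_session ⊃ not escrow_audit_trail), but O(not adjourn_session) is not derivable from the premises, so it does not yield O(not escrow_audit_trail).
So O(not escrow_audit_trail) is not derivable, and the apparent clash with O(escrow_audit_trail) does not arise.
A world satisfying every obligation exists (e.g. adjourn_session=true, calibrate_sensor=false, don_mask=true, escrow_audit_trail=true, escrow_minutes=false, file_sample=false, obtain_consent=false, report_badge=true, report_charter=true, review_charter=false, review_claim=false, seal_inventory=false); no atom is both obligatory and forbidden, so the set is consistent.

Consistent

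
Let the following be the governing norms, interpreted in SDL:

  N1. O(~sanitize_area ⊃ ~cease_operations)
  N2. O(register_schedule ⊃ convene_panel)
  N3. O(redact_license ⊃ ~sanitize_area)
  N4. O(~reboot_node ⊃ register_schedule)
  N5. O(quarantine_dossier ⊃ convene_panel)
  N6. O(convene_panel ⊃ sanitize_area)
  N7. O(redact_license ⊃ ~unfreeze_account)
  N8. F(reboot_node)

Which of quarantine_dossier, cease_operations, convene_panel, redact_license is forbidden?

redact_license

F(reboot_node) at premise 8 means O(~reboot_node).
Premise 4 is O(~reboot_node ⊃ register_schedule); since O(~reboot_node), deontic closure gives O(register_schedule).
From O(register_schedule) and premise 2, O(register_schedule ⊃ convene_panel), we obtain O(convene_panel).
From O(convene_panel) and premise 6, O(convene_panel ⊃ sanitize_area), we obtain O(sanitize_area).
The contrapositive of premise 3 (O(redact_license ⊃ ~sanitize_area)) is O(sanitize_area ⊃ ~redact_license), and O(sanitize_area) is already established, so O(~redact_license).
So O(~redact_license) holds, i.e. redact_license is forbidden. None of the other listed options is forbidden under the premises.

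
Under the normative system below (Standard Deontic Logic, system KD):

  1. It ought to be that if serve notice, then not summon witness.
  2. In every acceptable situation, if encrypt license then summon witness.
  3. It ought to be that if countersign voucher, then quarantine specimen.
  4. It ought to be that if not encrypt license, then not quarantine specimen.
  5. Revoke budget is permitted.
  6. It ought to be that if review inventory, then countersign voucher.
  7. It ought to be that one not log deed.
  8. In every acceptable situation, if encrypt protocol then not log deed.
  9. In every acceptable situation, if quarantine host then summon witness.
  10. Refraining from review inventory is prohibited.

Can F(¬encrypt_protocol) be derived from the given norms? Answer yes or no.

No

Premise 8 is O(encrypt_protocol → ¬log_deed); even if O(¬log_deed) held, inferring O(encrypt_protocol) would be affirming the consequent — invalid.
No other premise forces O(encrypt_protocol). An ideal world satisfying every premise can still have ¬encrypt_protocol true, so F(¬encrypt_protocol) is not derivable.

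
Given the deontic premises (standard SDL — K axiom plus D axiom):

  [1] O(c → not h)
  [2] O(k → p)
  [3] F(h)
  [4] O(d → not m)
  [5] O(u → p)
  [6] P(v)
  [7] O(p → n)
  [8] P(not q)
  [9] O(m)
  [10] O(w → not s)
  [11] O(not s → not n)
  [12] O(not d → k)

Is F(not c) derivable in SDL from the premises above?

Premise 1 is O(c → not h); even if O(not h) held, inferring O(c) would be affirming the consequent — invalid.
No other premise forces O(c). An ideal world satisfying every premise can still have not c true, so F(not c) is not derivable.

No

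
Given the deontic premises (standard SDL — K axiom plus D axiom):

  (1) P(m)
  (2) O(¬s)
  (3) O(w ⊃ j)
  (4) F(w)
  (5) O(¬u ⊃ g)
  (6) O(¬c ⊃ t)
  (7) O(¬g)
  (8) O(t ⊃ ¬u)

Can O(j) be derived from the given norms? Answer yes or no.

Premise 3 is O(w ⊃ j), but O(w) is not derivable from the premises, so it does not yield O(j).
No other premise forces O(j). An ideal world satisfying every premise can still have j false, so O(j) is not derivable.

No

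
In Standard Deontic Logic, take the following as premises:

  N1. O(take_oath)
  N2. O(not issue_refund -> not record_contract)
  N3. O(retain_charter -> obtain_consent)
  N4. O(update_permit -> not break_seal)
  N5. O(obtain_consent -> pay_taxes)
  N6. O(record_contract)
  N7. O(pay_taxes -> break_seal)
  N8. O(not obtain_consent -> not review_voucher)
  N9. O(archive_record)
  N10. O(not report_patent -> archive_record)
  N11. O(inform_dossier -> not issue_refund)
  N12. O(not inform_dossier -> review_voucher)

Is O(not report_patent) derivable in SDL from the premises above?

Premise 10 is O(not report_patent -> archive_record); even if O(archive_record) held, inferring O(not report_patent) would be affirming the consequent — invalid.
No other premise forces O(not report_patent). An ideal world satisfying every premise can still have not report_patent false, so O(not report_patent) is not derivable.

No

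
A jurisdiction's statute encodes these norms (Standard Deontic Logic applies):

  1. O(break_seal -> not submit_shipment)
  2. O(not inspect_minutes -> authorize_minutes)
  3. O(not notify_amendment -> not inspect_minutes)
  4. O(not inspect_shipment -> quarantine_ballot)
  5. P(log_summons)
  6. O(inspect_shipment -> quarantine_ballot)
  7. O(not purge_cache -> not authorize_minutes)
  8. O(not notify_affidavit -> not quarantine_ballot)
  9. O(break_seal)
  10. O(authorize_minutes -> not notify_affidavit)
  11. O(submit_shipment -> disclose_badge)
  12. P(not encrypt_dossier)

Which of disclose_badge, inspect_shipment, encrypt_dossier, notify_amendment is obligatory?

notify_amendment

Premises 6 and 4 cover both cases: O(inspect_shipment -> quarantine_ballot) and O(not inspect_shipment -> quarantine_ballot). Since inspect_shipment ∨ not inspect_shipment is a tautology, O(quarantine_ballot) follows.
Premise 8, O(not notify_affidavit -> not quarantine_ballot), contraposes to O(quarantine_ballot -> notify_affidavit); with O(quarantine_ballot) we get O(notify_affidavit).
Premise 10 is O(authorize_minutes -> not notify_affidavit); contrapositively O(notify_affidavit -> not authorize_minutes). Since O(notify_affidavit) holds, K gives O(not authorize_minutes).
Premise 2, O(not inspect_minutes -> authorize_minutes), contraposes to O(not authorize_minutes -> inspect_minutes); with O(not authorize_minutes) we get O(inspect_minutes).
Premise 3 is O(not notify_amendment -> not inspect_minutes); contrapositively O(inspect_minutes -> notify_amendment). Since O(inspect_minutes) holds, K gives O(notify_amendment).
So O(notify_amendment) holds — notify_amendment is obligatory. None of the other listed options is made obligatory by any chain of premises.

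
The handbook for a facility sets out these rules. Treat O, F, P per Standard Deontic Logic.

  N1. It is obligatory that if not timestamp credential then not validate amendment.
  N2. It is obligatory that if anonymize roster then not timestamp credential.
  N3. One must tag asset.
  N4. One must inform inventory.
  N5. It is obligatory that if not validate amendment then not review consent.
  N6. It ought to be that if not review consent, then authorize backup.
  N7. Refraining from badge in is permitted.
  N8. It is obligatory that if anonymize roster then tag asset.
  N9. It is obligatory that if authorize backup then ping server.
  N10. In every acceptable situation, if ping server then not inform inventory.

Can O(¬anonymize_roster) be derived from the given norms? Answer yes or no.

Yes

Premise 4 states O(inform_inventory) outright.
The contrapositive of premise 10 (O(ping_server → ¬inform_inventory)) is O(inform_inventory → ¬ping_server), and O(inform_inventory) is already established, so O(¬ping_server).
The contrapositive of premise 9 (O(authorize_backup → ping_server)) is O(¬ping_server → ¬authorize_backup), and O(¬ping_server) is already established, so O(¬authorize_backup).
The contrapositive of premise 6 (O(¬review_consent → authorize_backup)) is O(¬authorize_backup → review_consent), and O(¬authorize_backup) is already established, so O(review_consent).
Premise 5, O(¬validate_amendment → ¬review_consent), contraposes to O(review_consent → validate_amendment); with O(review_consent) we get O(validate_amendment).
The contrapositive of premise 1 (O(¬timestamp_credential → ¬validate_amendment)) is O(validate_amendment → timestamp_credential), and O(validate_amendment) is already established, so O(timestamp_credential).
Premise 2 is O(anonymize_roster → ¬timestamp_credential); contrapositively O(timestamp_credential → ¬anonymize_roster). Since O(timestamp_credential) holds, K gives O(¬anonymize_roster).
Premises 3, 7, 8 do not contribute to this derivation.
So O(¬anonymize_roster) follows.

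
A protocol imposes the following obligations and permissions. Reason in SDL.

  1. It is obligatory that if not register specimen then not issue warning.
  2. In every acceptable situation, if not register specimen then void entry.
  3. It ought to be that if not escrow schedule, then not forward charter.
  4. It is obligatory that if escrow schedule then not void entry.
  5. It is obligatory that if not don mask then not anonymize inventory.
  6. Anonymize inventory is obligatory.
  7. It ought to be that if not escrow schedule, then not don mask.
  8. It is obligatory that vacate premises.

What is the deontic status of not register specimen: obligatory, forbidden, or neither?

Premise 6 states O(anonymize_inventory) outright.
The contrapositive of premise 5 (O(¬don_mask → ¬anonymize_inventory)) is O(anonymize_inventory → don_mask), and O(anonymize_inventory) is already established, so O(don_mask).
Premise 7, O(¬escrow_schedule → ¬don_mask), contraposes to O(don_mask → escrow_schedule); with O(don_mask) we get O(escrow_schedule).
From O(escrow_schedule) and premise 4, O(escrow_schedule → ¬void_entry), we obtain O(¬void_entry).
The contrapositive of premise 2 (O(¬register_specimen → void_entry)) is O(¬void_entry → register_specimen), and O(¬void_entry) is already established, so O(register_specimen).
Premises 1, 3, 8 do not contribute to this derivation.
Thus O(register_specimen), which is F(¬register_specimen): ¬register_specimen is forbidden.

Forbidden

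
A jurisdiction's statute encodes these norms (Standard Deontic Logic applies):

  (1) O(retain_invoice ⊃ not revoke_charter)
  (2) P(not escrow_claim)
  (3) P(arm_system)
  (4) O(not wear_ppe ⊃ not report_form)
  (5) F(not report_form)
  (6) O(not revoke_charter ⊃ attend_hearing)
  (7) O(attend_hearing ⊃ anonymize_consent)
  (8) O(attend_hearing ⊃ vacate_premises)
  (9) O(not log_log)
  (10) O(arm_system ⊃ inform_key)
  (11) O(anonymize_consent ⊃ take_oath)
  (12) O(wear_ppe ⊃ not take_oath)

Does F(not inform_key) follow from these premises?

No

Premise 10 is O(arm_system ⊃ inform_key), but O(arm_system) is not derivable from the premises (the permission P(arm_system) asserts only not O(not arm_system), not O(arm_system)), so it does not yield O(inform_key).
No other premise forces O(inform_key). An ideal world satisfying every premise can still have not inform_key true, so F(not inform_key) is not derivable.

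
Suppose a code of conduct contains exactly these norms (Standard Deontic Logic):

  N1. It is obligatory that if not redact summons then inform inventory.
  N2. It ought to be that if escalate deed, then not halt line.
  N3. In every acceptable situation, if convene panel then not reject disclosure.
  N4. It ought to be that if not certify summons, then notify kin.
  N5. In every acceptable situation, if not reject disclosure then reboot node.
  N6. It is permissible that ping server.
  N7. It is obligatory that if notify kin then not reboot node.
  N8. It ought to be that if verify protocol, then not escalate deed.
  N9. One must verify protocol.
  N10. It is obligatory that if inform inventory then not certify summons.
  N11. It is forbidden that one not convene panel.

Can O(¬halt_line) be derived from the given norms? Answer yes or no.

Premise 2 is O(escalate_deed → ¬halt_line), but O(escalate_deed) is not derivable from the premises, so it does not yield O(¬halt_line).
No other premise forces O(¬halt_line). An ideal world satisfying every premise can still have ¬halt_line false, so O(¬halt_line) is not derivable.

No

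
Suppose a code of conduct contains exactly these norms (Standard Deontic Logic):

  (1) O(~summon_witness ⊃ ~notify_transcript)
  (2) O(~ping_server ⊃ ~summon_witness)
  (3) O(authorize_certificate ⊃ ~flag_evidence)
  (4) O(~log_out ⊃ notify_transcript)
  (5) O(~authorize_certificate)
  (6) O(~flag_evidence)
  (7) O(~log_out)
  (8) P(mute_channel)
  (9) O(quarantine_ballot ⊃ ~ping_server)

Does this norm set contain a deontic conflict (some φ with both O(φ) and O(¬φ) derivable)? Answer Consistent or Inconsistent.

Consistent

Premise 3 is O(authorize_certificate ⊃ ~flag_evidence); even if O(~flag_evidence) held, inferring O(authorize_certificate) would be affirming the consequent — invalid.
So O(authorize_certificate) is not derivable, and the apparent clash with O(~authorize_certificate) does not arise.
A world satisfying every obligation exists (e.g. authorize_certificate=false, flag_evidence=false, log_out=false, mute_channel=false, notify_transcript=true, ping_server=true, quarantine_ballot=false, summon_witness=true); no atom is both obligatory and forbidden, so the set is consistent.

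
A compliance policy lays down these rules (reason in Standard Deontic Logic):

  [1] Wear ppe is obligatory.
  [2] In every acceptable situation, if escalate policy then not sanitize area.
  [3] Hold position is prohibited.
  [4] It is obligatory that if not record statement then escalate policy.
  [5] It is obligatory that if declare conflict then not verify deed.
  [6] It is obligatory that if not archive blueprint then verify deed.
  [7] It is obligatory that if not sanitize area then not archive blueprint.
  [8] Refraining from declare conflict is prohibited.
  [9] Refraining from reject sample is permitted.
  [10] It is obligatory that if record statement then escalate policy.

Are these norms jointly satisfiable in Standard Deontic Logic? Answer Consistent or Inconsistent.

Inconsistent

Premises 10 and 4 cover both cases: O(record_statement → escalate_policy) and O(¬record_statement → escalate_policy). Since record_statement ∨ ¬record_statement is a tautology, O(escalate_policy) follows.
Premise 2 is O(escalate_policy → ¬sanitize_area); since O(escalate_policy), deontic closure gives O(¬sanitize_area).
Premise 7 is O(¬sanitize_area → ¬archive_blueprint); since O(¬sanitize_area), deontic closure gives O(¬archive_blueprint).
From O(¬archive_blueprint) and premise 6, O(¬archive_blueprint → verify_deed), we obtain O(verify_deed).
The contrapositive of premise 5 (O(declare_conflict → ¬verify_deed)) is O(verify_deed → ¬declare_conflict), and O(verify_deed) is already established, so O(¬declare_conflict).
Yet premise 8 is F(¬declare_conflict), i.e. O(declare_conflict).
We now have both O(¬declare_conflict) and O(declare_conflict) — declare_conflict is simultaneously obligatory and forbidden, violating the D-axiom.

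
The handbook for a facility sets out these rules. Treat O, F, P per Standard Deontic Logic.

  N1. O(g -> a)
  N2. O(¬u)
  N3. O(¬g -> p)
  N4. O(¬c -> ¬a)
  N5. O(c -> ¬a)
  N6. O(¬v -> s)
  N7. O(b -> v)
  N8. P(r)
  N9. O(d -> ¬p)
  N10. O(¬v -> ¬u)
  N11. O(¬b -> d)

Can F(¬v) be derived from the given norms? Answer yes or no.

Yes

Premises 5 and 4 are O(c -> ¬a) and O(¬c -> ¬a); every ideal world satisfies c or ¬c, so in either case ¬a holds — hence O(¬a).
Premise 1 is O(g -> a); contrapositively O(¬a -> ¬g). Since O(¬a) holds, K gives O(¬g).
Applying K to premise 3 (O(¬g -> p)) and O(¬g) yields O(p).
The contrapositive of premise 9 (O(d -> ¬p)) is O(p -> ¬d), and O(p) is already established, so O(¬d).
Premise 11 is O(¬b -> d); contrapositively O(¬d -> b). Since O(¬d) holds, K gives O(b).
Premise 7 is O(b -> v); since O(b), deontic closure gives O(v).
Premises 2, 6, 8, 10 do not contribute to this derivation.
So O(v) holds, i.e. F(¬v). The claim follows.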